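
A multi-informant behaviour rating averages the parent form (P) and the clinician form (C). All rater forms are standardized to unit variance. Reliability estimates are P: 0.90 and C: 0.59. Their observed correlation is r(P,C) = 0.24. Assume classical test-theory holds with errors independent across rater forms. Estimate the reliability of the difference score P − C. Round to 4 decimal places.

Var(P−C) = 1 + 1 − 2·0.24 = 2 − 0.48 = 1.52.
Because errors are independent across components, Cov(Tᵢ,Tⱼ) = Cov(Xᵢ,Xⱼ); the off-diagonal part of the true-score variance is the same as above.
True-score variance = [0.90 + 0.59] − 0.48 = 1.49 − 0.48 = 1.01.
Reliability = 1.01 / 1.52 = 0.6645.

0.6645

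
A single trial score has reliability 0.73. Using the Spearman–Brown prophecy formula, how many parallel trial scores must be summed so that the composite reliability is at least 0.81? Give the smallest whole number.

k ≥ ρ*(1−ρ₁)/(ρ₁(1−ρ*)) = 0.81·0.27 / (0.73·0.19) = 1.577.
Smallest integer k = 2.

2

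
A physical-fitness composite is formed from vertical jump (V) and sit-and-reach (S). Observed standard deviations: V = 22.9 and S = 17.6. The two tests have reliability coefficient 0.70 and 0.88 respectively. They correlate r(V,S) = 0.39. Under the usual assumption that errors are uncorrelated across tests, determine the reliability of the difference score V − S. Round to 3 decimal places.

Var(V−S) = 22.9² + 17.6² − 2·22.9·17.6·0.39 = 834.17 − 314.371 = 519.799.
Under uncorrelated errors the observed covariances equal the true-score covariances, so only the own-variance terms attenuate.
True-score variance = [22.9²·0.70 + 17.6²·0.88] − 314.371 = 639.676 − 314.371 = 325.305.
Reliability = 325.305 / 519.799 = 0.626.

0.626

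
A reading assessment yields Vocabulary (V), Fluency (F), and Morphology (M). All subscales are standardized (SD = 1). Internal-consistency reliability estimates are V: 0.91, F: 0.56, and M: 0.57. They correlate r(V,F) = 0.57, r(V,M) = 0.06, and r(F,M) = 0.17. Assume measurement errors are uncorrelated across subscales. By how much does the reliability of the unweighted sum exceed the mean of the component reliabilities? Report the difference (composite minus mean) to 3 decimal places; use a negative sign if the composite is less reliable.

0.111

Var(sum) = 3 + 1.6 = 4.6; true-score variance = 2.04 + 1.6 = 3.64; composite reliability = 0.7913.
Mean component reliability = 0.6800.
Difference = 0.7913 − 0.6800 = 0.111.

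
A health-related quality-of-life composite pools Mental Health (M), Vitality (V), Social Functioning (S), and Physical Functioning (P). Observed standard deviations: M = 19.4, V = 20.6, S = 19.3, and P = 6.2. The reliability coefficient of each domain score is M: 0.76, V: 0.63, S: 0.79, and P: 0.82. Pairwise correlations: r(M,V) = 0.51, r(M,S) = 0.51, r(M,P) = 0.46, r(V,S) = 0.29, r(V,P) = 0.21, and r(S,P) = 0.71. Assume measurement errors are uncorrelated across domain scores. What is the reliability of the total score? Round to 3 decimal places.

0.870

Var(M+V+S+P) = 19.4² + 20.6² + 19.3² + 6.2² + 2·[19.4·20.6·0.51 + 19.4·19.3·0.51 + 19.4·6.2·0.46 + 20.6·19.3·0.29 + 20.6·6.2·0.21 + 19.3·6.2·0.71] = 1211.65 + 1354.35 = 2566.
Because errors are independent across components, Cov(Tᵢ,Tⱼ) = Cov(Xᵢ,Xⱼ); the off-diagonal part of the true-score variance is the same as above.
True-score variance = [19.4²·0.76 + 20.6²·0.63 + 19.3²·0.79 + 6.2²·0.82] + 1354.35 = 879.168 + 1354.35 = 2233.52.
Reliability = 2233.52 / 2566 = 0.870.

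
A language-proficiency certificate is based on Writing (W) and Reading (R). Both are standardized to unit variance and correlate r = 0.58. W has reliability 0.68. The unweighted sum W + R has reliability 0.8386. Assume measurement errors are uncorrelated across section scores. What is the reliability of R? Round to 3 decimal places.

Var(W+R) = 2 + 2·0.58 = 3.160.
True-score variance = ρ_W + ρ_R + 2·0.58, so 0.8386 = (0.68 + ρ_R + 1.16) / 3.160.
ρ_R = 0.8386·3.160 − 0.68 − 1.16 = 0.810.

0.810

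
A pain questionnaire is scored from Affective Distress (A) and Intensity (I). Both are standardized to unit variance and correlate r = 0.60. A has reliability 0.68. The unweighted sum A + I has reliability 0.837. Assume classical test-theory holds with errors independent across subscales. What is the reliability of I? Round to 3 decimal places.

Var(A+I) = 2 + 2·0.60 = 3.200.
True-score variance = ρ_A + ρ_I + 2·0.60, so 0.837 = (0.68 + ρ_I + 1.20) / 3.200.
ρ_I = 0.837·3.200 − 0.68 − 1.20 = 0.798.

0.798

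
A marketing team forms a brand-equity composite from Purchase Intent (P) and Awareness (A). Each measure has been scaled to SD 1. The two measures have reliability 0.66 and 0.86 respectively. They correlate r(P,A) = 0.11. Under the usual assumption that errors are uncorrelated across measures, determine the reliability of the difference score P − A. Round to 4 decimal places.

Var(P−A) = 1 + 1 − 2·0.11 = 2 − 0.22 = 1.78.
Under uncorrelated errors the observed covariances equal the true-score covariances, so only the own-variance terms attenuate.
True-score variance = [0.66 + 0.86] − 0.22 = 1.52 − 0.22 = 1.3.
Reliability = 1.3 / 1.78 = 0.7303.

0.7303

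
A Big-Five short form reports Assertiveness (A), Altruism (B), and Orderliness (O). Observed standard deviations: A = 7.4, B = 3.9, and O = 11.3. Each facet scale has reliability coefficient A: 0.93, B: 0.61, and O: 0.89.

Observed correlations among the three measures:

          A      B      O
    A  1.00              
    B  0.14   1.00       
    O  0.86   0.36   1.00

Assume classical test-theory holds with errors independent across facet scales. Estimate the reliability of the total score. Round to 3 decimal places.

0.938

Var(A+B+O) = 7.4² + 3.9² + 11.3² + 2·[7.4·3.9·0.14 + 7.4·11.3·0.86 + 3.9·11.3·0.36] = 197.66 + 183.638 = 381.298.
With uncorrelated errors the cross-covariances are all true-score covariance, so they carry over unchanged; only the diagonal terms shrink to ρᵢσᵢ².
True-score variance = [7.4²·0.93 + 3.9²·0.61 + 11.3²·0.89] + 183.638 = 173.849 + 183.638 = 357.487.
Reliability = 357.487 / 381.298 = 0.938.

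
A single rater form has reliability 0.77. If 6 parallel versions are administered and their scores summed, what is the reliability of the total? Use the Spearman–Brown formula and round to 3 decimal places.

ρ_k = kρ / (1 + (k−1)ρ) = 6·0.77 / (1 + 5·0.77) = 4.620 / 4.850 = 0.953.

0.953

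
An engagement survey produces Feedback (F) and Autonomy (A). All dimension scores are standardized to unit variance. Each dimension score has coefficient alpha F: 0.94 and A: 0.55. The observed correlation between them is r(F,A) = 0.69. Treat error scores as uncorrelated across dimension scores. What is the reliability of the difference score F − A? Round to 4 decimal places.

Var(F−A) = 1 + 1 − 2·0.69 = 2 − 1.38 = 0.62.
Because errors are independent across components, Cov(Tᵢ,Tⱼ) = Cov(Xᵢ,Xⱼ); the off-diagonal part of the true-score variance is the same as above.
True-score variance = [0.94 + 0.55] − 1.38 = 1.49 − 1.38 = 0.11.
Reliability = 0.11 / 0.62 = 0.1774.

0.1774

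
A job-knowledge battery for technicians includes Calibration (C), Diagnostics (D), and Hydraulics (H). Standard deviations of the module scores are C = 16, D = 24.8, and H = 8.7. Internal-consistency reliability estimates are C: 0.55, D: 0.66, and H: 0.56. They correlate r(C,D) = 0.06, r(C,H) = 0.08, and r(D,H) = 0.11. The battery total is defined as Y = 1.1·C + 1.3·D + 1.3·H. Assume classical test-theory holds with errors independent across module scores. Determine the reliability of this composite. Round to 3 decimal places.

Var(Y) = 1.1²·16² + 1.3²·24.8² + 1.3²·8.7² + 2·[1.43·16·24.8·0.06 + 1.43·16·8.7·0.08 + 1.69·24.8·8.7·0.11] = 1477.09 + 180.159 = 1657.25.
Because errors are independent across components, Cov(Tᵢ,Tⱼ) = Cov(Xᵢ,Xⱼ); the off-diagonal part of the true-score variance is the same as above.
True-score variance = [1.1²·16²·0.55 + 1.3²·24.8²·0.66 + 1.3²·8.7²·0.56] + 180.159 = 928.017 + 180.159 = 1108.18.
Reliability = 1108.18 / 1657.25 = 0.669.

0.669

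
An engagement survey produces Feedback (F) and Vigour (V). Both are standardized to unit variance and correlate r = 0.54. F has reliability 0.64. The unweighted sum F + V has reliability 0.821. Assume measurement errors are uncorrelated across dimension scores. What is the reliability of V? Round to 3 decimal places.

Var(F+V) = 2 + 2·0.54 = 3.080.
True-score variance = ρ_F + ρ_V + 2·0.54, so 0.821 = (0.64 + ρ_V + 1.08) / 3.080.
ρ_V = 0.821·3.080 − 0.64 − 1.08 = 0.809.

0.809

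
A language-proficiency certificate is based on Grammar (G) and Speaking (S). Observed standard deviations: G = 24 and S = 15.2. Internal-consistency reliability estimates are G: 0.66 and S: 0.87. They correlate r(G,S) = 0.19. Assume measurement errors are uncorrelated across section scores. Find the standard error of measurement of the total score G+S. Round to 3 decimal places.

15.029

Var(total) = 807.04 + 138.624 = 945.664.
True-score variance = 581.165 + 138.624 = 719.789, so reliability = 0.7611.
Error variance = 945.664 − 719.789 = 225.875; SEM = √225.875 = 15.029.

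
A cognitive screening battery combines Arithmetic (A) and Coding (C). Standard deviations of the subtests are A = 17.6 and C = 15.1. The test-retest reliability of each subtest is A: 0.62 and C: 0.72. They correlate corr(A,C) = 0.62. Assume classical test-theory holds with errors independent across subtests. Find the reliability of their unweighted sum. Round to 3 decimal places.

Var(A+C) = 17.6² + 15.1² + 2·[17.6·15.1·0.62] = 537.77 + 329.542 = 867.312.
With uncorrelated errors the cross-covariances are all true-score covariance, so they carry over unchanged; only the diagonal terms shrink to ρᵢσᵢ².
True-score variance = [17.6²·0.62 + 15.1²·0.72] + 329.542 = 356.218 + 329.542 = 685.761.
Reliability = 685.761 / 867.312 = 0.791.

0.791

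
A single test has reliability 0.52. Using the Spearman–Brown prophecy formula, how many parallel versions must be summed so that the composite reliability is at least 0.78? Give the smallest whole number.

k ≥ ρ*(1−ρ₁)/(ρ₁(1−ρ*)) = 0.78·0.48 / (0.52·0.22) = 3.273.
Smallest integer k = 4.

4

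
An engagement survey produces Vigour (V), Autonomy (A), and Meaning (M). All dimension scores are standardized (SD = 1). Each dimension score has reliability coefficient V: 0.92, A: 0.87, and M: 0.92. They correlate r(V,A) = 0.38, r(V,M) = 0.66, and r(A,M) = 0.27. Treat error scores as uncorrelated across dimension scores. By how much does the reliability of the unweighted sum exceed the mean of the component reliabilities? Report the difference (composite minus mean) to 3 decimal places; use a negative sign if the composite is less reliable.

Var(sum) = 3 + 2.62 = 5.62; true-score variance = 2.71 + 2.62 = 5.33; composite reliability = 0.9484.
Mean component reliability = 0.9033.
Difference = 0.9484 − 0.9033 = 0.045.

0.045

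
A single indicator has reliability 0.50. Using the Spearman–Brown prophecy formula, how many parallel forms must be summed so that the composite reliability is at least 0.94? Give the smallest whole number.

k ≥ ρ*(1−ρ₁)/(ρ₁(1−ρ*)) = 0.94·0.50 / (0.50·0.06) = 15.667.
Smallest integer k = 16.

16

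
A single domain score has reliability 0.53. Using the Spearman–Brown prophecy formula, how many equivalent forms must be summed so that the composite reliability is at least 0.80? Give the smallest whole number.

4

k ≥ ρ*(1−ρ₁)/(ρ₁(1−ρ*)) = 0.80·0.47 / (0.53·0.20) = 3.547.
Smallest integer k = 4.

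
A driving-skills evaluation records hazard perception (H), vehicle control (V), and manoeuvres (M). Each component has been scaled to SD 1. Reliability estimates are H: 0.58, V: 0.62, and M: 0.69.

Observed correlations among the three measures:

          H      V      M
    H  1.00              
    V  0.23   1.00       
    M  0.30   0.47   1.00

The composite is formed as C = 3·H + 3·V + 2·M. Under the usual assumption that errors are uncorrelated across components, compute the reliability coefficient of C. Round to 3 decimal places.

0.761

Var(C) = 3² + 3² + 2² + 2·[9·0.23 + 6·0.30 + 6·0.47] = 22 + 13.38 = 35.38.
Under uncorrelated errors the observed covariances equal the true-score covariances, so only the own-variance terms attenuate.
True-score variance = [3²·0.58 + 3²·0.62 + 2²·0.69] + 13.38 = 13.56 + 13.38 = 26.94.
Reliability = 26.94 / 35.38 = 0.761.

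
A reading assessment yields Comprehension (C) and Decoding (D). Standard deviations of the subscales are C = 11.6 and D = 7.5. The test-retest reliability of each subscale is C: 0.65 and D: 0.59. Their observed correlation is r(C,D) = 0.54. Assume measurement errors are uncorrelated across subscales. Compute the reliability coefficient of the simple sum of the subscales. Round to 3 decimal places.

0.754

Var(C+D) = 11.6² + 7.5² + 2·[11.6·7.5·0.54] = 190.81 + 93.96 = 284.77.
With uncorrelated errors the cross-covariances are all true-score covariance, so they carry over unchanged; only the diagonal terms shrink to ρᵢσᵢ².
True-score variance = [11.6²·0.65 + 7.5²·0.59] + 93.96 = 120.651 + 93.96 = 214.612.
Reliability = 214.612 / 284.77 = 0.754.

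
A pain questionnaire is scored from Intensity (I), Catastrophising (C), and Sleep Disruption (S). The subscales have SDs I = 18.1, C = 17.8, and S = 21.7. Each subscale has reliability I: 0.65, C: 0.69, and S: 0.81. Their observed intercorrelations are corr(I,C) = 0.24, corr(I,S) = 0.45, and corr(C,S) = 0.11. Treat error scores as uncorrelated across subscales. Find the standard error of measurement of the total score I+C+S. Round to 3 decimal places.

17.388

Var(total) = 1115.34 + 593.117 = 1708.46.
True-score variance = 812.987 + 593.117 = 1406.1, so reliability = 0.8230.
Error variance = 1708.46 − 1406.1 = 302.353; SEM = √302.353 = 17.388.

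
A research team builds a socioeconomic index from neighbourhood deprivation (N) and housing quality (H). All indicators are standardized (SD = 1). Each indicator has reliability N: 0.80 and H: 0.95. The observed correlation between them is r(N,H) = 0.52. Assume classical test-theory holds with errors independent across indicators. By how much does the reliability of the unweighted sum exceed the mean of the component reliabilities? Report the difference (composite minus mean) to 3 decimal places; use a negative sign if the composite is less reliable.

0.043

Var(sum) = 2 + 1.04 = 3.04; true-score variance = 1.75 + 1.04 = 2.79; composite reliability = 0.9178.
Mean component reliability = 0.8750.
Difference = 0.9178 − 0.8750 = 0.043.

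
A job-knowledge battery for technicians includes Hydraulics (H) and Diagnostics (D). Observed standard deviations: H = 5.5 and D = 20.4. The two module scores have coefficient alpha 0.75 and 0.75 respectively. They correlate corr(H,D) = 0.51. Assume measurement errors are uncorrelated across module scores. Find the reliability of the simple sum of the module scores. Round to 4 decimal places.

Var(H+D) = 5.5² + 20.4² + 2·[5.5·20.4·0.51] = 446.41 + 114.444 = 560.854.
Because errors are independent across components, Cov(Tᵢ,Tⱼ) = Cov(Xᵢ,Xⱼ); the off-diagonal part of the true-score variance is the same as above.
True-score variance = [5.5²·0.75 + 20.4²·0.75] + 114.444 = 334.808 + 114.444 = 449.251.
Reliability = 449.251 / 560.854 = 0.8010.

0.8010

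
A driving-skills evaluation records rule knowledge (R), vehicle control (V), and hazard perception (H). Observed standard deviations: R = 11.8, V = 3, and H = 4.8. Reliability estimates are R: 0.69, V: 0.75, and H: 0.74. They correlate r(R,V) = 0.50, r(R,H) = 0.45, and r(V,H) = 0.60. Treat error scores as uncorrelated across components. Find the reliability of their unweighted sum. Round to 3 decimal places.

Var(R+V+H) = 11.8² + 3² + 4.8² + 2·[11.8·3·0.50 + 11.8·4.8·0.45 + 3·4.8·0.60] = 171.28 + 103.656 = 274.936.
With uncorrelated errors the cross-covariances are all true-score covariance, so they carry over unchanged; only the diagonal terms shrink to ρᵢσᵢ².
True-score variance = [11.8²·0.69 + 3²·0.75 + 4.8²·0.74] + 103.656 = 119.875 + 103.656 = 223.531.
Reliability = 223.531 / 274.936 = 0.813.

0.813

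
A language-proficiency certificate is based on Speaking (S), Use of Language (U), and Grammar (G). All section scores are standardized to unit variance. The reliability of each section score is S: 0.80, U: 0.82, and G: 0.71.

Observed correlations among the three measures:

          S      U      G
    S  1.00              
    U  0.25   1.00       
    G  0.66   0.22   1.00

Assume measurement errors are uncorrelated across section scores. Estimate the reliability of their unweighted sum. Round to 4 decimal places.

0.8726

Var(S+U+G) = 3 + 2·[0.25 + 0.66 + 0.22] = 3 + 2.26 = 5.26.
With uncorrelated errors the cross-covariances are all true-score covariance, so they carry over unchanged; only the diagonal terms shrink to ρᵢσᵢ².
True-score variance = [0.80 + 0.82 + 0.71] + 2.26 = 2.33 + 2.26 = 4.59.
Reliability = 4.59 / 5.26 = 0.8726.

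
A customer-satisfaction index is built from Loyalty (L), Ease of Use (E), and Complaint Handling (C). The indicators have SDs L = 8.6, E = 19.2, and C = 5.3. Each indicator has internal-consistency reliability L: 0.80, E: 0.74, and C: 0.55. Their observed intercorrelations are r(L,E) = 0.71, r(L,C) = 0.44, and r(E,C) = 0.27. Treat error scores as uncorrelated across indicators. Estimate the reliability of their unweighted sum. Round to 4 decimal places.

0.8459

Var(L+E+C) = 8.6² + 19.2² + 5.3² + 2·[8.6·19.2·0.71 + 8.6·5.3·0.44 + 19.2·5.3·0.27] = 470.69 + 329.531 = 800.221.
Under uncorrelated errors the observed covariances equal the true-score covariances, so only the own-variance terms attenuate.
True-score variance = [8.6²·0.80 + 19.2²·0.74 + 5.3²·0.55] + 329.531 = 347.411 + 329.531 = 676.942.
Reliability = 676.942 / 800.221 = 0.8459.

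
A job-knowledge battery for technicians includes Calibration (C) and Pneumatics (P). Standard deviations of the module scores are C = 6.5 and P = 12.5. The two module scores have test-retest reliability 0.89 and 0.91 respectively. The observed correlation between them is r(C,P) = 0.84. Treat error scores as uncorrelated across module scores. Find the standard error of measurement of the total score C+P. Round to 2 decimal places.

Var(total) = 198.5 + 136.5 = 335.
True-score variance = 179.79 + 136.5 = 316.29, so reliability = 0.9441.
Error variance = 335 − 316.29 = 18.71; SEM = √18.71 = 4.33.

4.33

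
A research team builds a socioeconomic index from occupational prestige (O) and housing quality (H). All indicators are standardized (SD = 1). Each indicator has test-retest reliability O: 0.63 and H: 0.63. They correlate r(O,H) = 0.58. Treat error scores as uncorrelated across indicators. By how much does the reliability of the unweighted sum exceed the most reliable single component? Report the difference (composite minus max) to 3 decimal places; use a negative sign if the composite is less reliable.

Var(sum) = 2 + 1.16 = 3.16; true-score variance = 1.26 + 1.16 = 2.42; composite reliability = 0.7658.
Max component reliability = 0.6300.
Difference = 0.7658 − 0.6300 = 0.136.

0.136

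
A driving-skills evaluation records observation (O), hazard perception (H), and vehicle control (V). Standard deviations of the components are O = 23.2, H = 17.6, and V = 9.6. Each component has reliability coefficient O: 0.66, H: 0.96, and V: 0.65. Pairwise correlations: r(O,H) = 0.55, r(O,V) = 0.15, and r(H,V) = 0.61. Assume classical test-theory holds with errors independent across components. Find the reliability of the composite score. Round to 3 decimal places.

0.863

Var(O+H+V) = 23.2² + 17.6² + 9.6² + 2·[23.2·17.6·0.55 + 23.2·9.6·0.15 + 17.6·9.6·0.61] = 940.16 + 722.099 = 1662.26.
With uncorrelated errors the cross-covariances are all true-score covariance, so they carry over unchanged; only the diagonal terms shrink to ρᵢσᵢ².
True-score variance = [23.2²·0.66 + 17.6²·0.96 + 9.6²·0.65] + 722.099 = 712.512 + 722.099 = 1434.61.
Reliability = 1434.61 / 1662.26 = 0.863.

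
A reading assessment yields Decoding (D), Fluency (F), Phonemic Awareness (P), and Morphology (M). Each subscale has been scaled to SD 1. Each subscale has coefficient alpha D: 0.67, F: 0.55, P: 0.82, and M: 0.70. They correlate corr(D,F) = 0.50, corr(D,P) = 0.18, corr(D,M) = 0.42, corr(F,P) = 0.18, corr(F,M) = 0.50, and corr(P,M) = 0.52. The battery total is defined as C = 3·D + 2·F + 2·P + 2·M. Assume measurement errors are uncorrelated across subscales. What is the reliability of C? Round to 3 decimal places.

0.847

Var(C) = 3² + 2² + 2² + 2² + 2·[6·0.50 + 6·0.18 + 6·0.42 + 4·0.18 + 4·0.50 + 4·0.52] = 21 + 22.8 = 43.8.
Under uncorrelated errors the observed covariances equal the true-score covariances, so only the own-variance terms attenuate.
True-score variance = [3²·0.67 + 2²·0.55 + 2²·0.82 + 2²·0.70] + 22.8 = 14.31 + 22.8 = 37.11.
Reliability = 37.11 / 43.8 = 0.847.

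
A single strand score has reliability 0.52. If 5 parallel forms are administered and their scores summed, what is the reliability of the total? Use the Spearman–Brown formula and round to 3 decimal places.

ρ_k = kρ / (1 + (k−1)ρ) = 5·0.52 / (1 + 4·0.52) = 2.600 / 3.080 = 0.844.

0.844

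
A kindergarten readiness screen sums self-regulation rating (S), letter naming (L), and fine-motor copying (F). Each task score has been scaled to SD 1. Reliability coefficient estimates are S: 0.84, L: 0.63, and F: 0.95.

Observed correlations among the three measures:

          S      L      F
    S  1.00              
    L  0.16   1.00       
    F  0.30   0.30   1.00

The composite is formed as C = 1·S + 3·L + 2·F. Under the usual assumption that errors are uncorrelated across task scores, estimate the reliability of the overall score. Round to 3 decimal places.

0.813

Var(C) = 1 + 3² + 2² + 2·[3·0.16 + 2·0.30 + 6·0.30] = 14 + 5.76 = 19.76.
With uncorrelated errors the cross-covariances are all true-score covariance, so they carry over unchanged; only the diagonal terms shrink to ρᵢσᵢ².
True-score variance = [0.84 + 3²·0.63 + 2²·0.95] + 5.76 = 10.31 + 5.76 = 16.07.
Reliability = 16.07 / 19.76 = 0.813.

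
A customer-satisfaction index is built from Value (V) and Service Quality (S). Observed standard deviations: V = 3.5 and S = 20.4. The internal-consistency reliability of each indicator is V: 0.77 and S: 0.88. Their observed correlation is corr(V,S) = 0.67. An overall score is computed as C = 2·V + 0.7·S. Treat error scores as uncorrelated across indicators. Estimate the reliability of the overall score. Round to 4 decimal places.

Var(C) = 2²·3.5² + 0.7²·20.4² + 2·[1.4·3.5·20.4·0.67] = 252.918 + 133.946 = 386.865.
With uncorrelated errors the cross-covariances are all true-score covariance, so they carry over unchanged; only the diagonal terms shrink to ρᵢσᵢ².
True-score variance = [2²·3.5²·0.77 + 0.7²·20.4²·0.88] + 133.946 = 217.178 + 133.946 = 351.125.
Reliability = 351.125 / 386.865 = 0.9076.

0.9076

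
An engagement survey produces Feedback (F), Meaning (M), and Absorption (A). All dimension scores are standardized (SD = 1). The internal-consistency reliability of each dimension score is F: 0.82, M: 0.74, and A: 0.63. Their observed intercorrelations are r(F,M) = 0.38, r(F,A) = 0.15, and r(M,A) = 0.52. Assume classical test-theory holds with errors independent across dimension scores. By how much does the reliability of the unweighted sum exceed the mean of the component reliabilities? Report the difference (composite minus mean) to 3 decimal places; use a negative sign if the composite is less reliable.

0.111

Var(sum) = 3 + 2.1 = 5.1; true-score variance = 2.19 + 2.1 = 4.29; composite reliability = 0.8412.
Mean component reliability = 0.7300.
Difference = 0.8412 − 0.7300 = 0.111.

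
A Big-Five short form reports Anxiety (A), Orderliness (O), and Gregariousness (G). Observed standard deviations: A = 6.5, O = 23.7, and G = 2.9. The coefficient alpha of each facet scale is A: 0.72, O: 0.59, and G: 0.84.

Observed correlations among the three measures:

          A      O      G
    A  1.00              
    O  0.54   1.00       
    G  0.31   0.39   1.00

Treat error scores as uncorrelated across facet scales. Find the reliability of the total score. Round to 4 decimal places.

0.7115

Var(A+O+G) = 6.5² + 23.7² + 2.9² + 2·[6.5·23.7·0.54 + 6.5·2.9·0.31 + 23.7·2.9·0.39] = 612.35 + 231.67 = 844.02.
Under uncorrelated errors the observed covariances equal the true-score covariances, so only the own-variance terms attenuate.
True-score variance = [6.5²·0.72 + 23.7²·0.59 + 2.9²·0.84] + 231.67 = 368.881 + 231.67 = 600.552.
Reliability = 600.552 / 844.02 = 0.7115.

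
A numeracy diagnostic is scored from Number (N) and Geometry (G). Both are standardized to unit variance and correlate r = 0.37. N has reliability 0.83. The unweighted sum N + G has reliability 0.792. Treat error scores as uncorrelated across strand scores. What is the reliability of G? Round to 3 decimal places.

Var(N+G) = 2 + 2·0.37 = 2.740.
True-score variance = ρ_N + ρ_G + 2·0.37, so 0.792 = (0.83 + ρ_G + 0.74) / 2.740.
ρ_G = 0.792·2.740 − 0.83 − 0.74 = 0.600.

0.600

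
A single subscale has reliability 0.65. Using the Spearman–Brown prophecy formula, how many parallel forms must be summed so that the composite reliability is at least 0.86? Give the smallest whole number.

4

k ≥ ρ*(1−ρ₁)/(ρ₁(1−ρ*)) = 0.86·0.35 / (0.65·0.14) = 3.308.
Smallest integer k = 4.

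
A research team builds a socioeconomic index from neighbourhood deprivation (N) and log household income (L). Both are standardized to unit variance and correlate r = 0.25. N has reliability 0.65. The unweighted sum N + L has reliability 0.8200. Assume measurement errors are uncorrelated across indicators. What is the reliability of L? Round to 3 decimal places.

0.900

Var(N+L) = 2 + 2·0.25 = 2.500.
True-score variance = ρ_N + ρ_L + 2·0.25, so 0.8200 = (0.65 + ρ_L + 0.50) / 2.500.
ρ_L = 0.8200·2.500 − 0.65 − 0.50 = 0.900.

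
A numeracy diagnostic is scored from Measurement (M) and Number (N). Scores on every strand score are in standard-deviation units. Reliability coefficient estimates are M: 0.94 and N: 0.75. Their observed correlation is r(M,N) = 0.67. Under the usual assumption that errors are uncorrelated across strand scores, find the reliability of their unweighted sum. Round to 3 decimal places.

Var(M+N) = 2 + 2·[0.67] = 2 + 1.34 = 3.34.
Under uncorrelated errors the observed covariances equal the true-score covariances, so only the own-variance terms attenuate.
True-score variance = [0.94 + 0.75] + 1.34 = 1.69 + 1.34 = 3.03.
Reliability = 3.03 / 3.34 = 0.907.

0.907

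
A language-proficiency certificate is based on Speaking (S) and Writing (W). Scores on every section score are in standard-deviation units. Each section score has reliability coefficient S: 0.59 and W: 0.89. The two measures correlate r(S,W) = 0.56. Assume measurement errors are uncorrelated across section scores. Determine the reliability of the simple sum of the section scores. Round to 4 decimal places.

0.8333

Var(S+W) = 2 + 2·[0.56] = 2 + 1.12 = 3.12.
Under uncorrelated errors the observed covariances equal the true-score covariances, so only the own-variance terms attenuate.
True-score variance = [0.59 + 0.89] + 1.12 = 1.48 + 1.12 = 2.6.
Reliability = 2.6 / 3.12 = 0.8333.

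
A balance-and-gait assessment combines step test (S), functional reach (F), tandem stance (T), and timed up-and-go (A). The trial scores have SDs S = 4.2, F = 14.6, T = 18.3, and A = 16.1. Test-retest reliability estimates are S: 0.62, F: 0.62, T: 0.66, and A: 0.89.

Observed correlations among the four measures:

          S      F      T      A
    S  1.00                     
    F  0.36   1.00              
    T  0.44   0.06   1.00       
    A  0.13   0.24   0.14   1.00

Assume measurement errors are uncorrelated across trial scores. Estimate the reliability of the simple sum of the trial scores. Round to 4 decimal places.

Var(S+F+T+A) = 4.2² + 14.6² + 18.3² + 16.1² + 2·[4.2·14.6·0.36 + 4.2·18.3·0.44 + 4.2·16.1·0.13 + 14.6·18.3·0.06 + 14.6·16.1·0.24 + 18.3·16.1·0.14] = 824.9 + 356.755 = 1181.66.
Because errors are independent across components, Cov(Tᵢ,Tⱼ) = Cov(Xᵢ,Xⱼ); the off-diagonal part of the true-score variance is the same as above.
True-score variance = [4.2²·0.62 + 14.6²·0.62 + 18.3²·0.66 + 16.1²·0.89] + 356.755 = 594.82 + 356.755 = 951.576.
Reliability = 951.576 / 1181.66 = 0.8053.

0.8053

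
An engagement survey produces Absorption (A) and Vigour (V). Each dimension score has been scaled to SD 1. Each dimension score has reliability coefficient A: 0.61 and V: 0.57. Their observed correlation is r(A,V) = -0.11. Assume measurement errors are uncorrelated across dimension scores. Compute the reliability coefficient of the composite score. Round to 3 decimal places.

0.539

Var(A+V) = 2 + 2·[(-0.11)] = 2 − 0.22 = 1.78.
Under uncorrelated errors the observed covariances equal the true-score covariances, so only the own-variance terms attenuate.
True-score variance = [0.61 + 0.57] − 0.22 = 1.18 − 0.22 = 0.96.
Reliability = 0.96 / 1.78 = 0.539.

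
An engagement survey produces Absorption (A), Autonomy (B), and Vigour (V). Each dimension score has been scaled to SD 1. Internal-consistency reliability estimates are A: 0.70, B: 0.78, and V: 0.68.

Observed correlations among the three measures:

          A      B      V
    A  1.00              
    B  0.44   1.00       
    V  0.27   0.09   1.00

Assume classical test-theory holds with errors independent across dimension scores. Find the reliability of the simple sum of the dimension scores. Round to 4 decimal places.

Var(A+B+V) = 3 + 2·[0.44 + 0.27 + 0.09] = 3 + 1.6 = 4.6.
Under uncorrelated errors the observed covariances equal the true-score covariances, so only the own-variance terms attenuate.
True-score variance = [0.70 + 0.78 + 0.68] + 1.6 = 2.16 + 1.6 = 3.76.
Reliability = 3.76 / 4.6 = 0.8174.

0.8174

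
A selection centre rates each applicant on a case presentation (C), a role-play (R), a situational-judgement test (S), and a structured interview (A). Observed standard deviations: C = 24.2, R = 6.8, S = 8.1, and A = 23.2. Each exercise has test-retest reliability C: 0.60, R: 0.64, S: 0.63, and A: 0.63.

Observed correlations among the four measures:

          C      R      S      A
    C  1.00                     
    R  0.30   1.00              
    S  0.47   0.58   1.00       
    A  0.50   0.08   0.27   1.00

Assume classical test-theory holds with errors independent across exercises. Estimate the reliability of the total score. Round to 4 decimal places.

Var(C+R+S+A) = 24.2² + 6.8² + 8.1² + 23.2² + 2·[24.2·6.8·0.30 + 24.2·8.1·0.47 + 24.2·23.2·0.50 + 6.8·8.1·0.58 + 6.8·23.2·0.08 + 8.1·23.2·0.27] = 1235.73 + 1035.05 = 2270.78.
Under uncorrelated errors the observed covariances equal the true-score covariances, so only the own-variance terms attenuate.
True-score variance = [24.2²·0.60 + 6.8²·0.64 + 8.1²·0.63 + 23.2²·0.63] + 1035.05 = 761.403 + 1035.05 = 1796.45.
Reliability = 1796.45 / 2270.78 = 0.7911.

0.7911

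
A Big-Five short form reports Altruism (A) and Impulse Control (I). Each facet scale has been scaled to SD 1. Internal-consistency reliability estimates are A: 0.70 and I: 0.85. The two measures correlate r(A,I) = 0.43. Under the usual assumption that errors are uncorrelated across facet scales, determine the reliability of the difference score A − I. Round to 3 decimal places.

Var(A−I) = 1 + 1 − 2·0.43 = 2 − 0.86 = 1.14.
Because errors are independent across components, Cov(Tᵢ,Tⱼ) = Cov(Xᵢ,Xⱼ); the off-diagonal part of the true-score variance is the same as above.
True-score variance = [0.70 + 0.85] − 0.86 = 1.55 − 0.86 = 0.69.
Reliability = 0.69 / 1.14 = 0.605.

0.605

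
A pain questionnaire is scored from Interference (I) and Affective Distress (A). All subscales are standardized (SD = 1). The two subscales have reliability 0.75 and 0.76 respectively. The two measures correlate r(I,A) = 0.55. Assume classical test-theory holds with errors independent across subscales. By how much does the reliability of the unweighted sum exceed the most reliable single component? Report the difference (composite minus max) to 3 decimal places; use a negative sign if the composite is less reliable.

0.082

Var(sum) = 2 + 1.1 = 3.1; true-score variance = 1.51 + 1.1 = 2.61; composite reliability = 0.8419.
Max component reliability = 0.7600.
Difference = 0.8419 − 0.7600 = 0.082.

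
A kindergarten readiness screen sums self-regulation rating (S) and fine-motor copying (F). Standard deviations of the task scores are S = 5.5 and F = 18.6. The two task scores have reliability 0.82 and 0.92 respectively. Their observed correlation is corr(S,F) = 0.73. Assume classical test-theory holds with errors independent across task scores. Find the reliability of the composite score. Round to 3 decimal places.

Var(S+F) = 5.5² + 18.6² + 2·[5.5·18.6·0.73] = 376.21 + 149.358 = 525.568.
With uncorrelated errors the cross-covariances are all true-score covariance, so they carry over unchanged; only the diagonal terms shrink to ρᵢσᵢ².
True-score variance = [5.5²·0.82 + 18.6²·0.92] + 149.358 = 343.088 + 149.358 = 492.446.
Reliability = 492.446 / 525.568 = 0.937.

0.937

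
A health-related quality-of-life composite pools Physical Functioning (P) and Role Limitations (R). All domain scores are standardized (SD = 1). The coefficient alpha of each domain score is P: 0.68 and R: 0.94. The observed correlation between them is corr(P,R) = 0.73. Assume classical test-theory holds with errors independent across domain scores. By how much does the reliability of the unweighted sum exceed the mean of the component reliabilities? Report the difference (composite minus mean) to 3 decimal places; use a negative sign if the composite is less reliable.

Var(sum) = 2 + 1.46 = 3.46; true-score variance = 1.62 + 1.46 = 3.08; composite reliability = 0.8902.
Mean component reliability = 0.8100.
Difference = 0.8902 − 0.8100 = 0.080.

0.080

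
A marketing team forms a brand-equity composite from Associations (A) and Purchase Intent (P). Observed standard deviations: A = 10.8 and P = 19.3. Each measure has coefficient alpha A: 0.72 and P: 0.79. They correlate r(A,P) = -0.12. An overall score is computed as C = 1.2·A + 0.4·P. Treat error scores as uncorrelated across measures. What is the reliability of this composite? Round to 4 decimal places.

Var(C) = 1.2²·10.8² + 0.4²·19.3² + 2·[0.48·10.8·19.3·(-0.12)] = 227.56 − 24.0123 = 203.548.
Under uncorrelated errors the observed covariances equal the true-score covariances, so only the own-variance terms attenuate.
True-score variance = [1.2²·10.8²·0.72 + 0.4²·19.3²·0.79] − 24.0123 = 168.015 − 24.0123 = 144.003.
Reliability = 144.003 / 203.548 = 0.7075.

0.7075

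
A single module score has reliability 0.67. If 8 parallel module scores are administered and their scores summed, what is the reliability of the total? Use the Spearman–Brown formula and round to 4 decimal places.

ρ_k = kρ / (1 + (k−1)ρ) = 8·0.67 / (1 + 7·0.67) = 5.360 / 5.690 = 0.9420.

0.9420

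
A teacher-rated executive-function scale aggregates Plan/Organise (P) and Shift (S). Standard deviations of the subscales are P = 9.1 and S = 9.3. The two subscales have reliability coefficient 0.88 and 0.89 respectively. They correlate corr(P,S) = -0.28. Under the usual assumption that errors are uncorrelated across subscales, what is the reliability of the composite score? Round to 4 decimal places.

0.8404

Var(P+S) = 9.1² + 9.3² + 2·[9.1·9.3·(-0.28)] = 169.3 − 47.3928 = 121.907.
Under uncorrelated errors the observed covariances equal the true-score covariances, so only the own-variance terms attenuate.
True-score variance = [9.1²·0.88 + 9.3²·0.89] − 47.3928 = 149.849 − 47.3928 = 102.456.
Reliability = 102.456 / 121.907 = 0.8404.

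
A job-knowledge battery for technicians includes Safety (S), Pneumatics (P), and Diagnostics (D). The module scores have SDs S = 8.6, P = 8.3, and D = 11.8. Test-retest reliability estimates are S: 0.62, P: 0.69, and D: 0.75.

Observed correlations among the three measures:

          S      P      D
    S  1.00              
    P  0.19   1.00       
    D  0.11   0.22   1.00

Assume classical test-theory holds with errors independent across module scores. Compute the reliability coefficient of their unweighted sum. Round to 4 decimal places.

Var(S+P+D) = 8.6² + 8.3² + 11.8² + 2·[8.6·8.3·0.19 + 8.6·11.8·0.11 + 8.3·11.8·0.22] = 282.09 + 92.5436 = 374.634.
Because errors are independent across components, Cov(Tᵢ,Tⱼ) = Cov(Xᵢ,Xⱼ); the off-diagonal part of the true-score variance is the same as above.
True-score variance = [8.6²·0.62 + 8.3²·0.69 + 11.8²·0.75] + 92.5436 = 197.819 + 92.5436 = 290.363.
Reliability = 290.363 / 374.634 = 0.7751.

0.7751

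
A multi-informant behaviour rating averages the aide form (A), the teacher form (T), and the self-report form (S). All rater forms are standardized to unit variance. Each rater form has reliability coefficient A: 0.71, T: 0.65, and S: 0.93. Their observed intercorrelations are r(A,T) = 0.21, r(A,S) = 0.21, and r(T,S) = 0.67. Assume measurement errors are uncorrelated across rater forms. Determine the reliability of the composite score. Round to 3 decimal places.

Var(A+T+S) = 3 + 2·[0.21 + 0.21 + 0.67] = 3 + 2.18 = 5.18.
Under uncorrelated errors the observed covariances equal the true-score covariances, so only the own-variance terms attenuate.
True-score variance = [0.71 + 0.65 + 0.93] + 2.18 = 2.29 + 2.18 = 4.47.
Reliability = 4.47 / 5.18 = 0.863.

0.863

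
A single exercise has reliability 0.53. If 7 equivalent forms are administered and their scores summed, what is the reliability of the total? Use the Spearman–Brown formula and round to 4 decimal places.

ρ_k = kρ / (1 + (k−1)ρ) = 7·0.53 / (1 + 6·0.53) = 3.710 / 4.180 = 0.8876.

0.8876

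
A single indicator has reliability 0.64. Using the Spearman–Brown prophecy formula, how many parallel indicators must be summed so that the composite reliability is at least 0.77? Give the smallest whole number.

k ≥ ρ*(1−ρ₁)/(ρ₁(1−ρ*)) = 0.77·0.36 / (0.64·0.23) = 1.883.
Smallest integer k = 2.

2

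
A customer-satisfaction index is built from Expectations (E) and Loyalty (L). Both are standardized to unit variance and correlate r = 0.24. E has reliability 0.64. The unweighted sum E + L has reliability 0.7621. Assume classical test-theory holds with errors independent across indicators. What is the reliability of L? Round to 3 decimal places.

Var(E+L) = 2 + 2·0.24 = 2.480.
True-score variance = ρ_E + ρ_L + 2·0.24, so 0.7621 = (0.64 + ρ_L + 0.48) / 2.480.
ρ_L = 0.7621·2.480 − 0.64 − 0.48 = 0.770.

0.770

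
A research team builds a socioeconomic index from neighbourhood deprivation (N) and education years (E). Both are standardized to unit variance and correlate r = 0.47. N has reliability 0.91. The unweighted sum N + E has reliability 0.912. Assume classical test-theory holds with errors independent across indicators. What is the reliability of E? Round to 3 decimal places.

0.831

Var(N+E) = 2 + 2·0.47 = 2.940.
True-score variance = ρ_N + ρ_E + 2·0.47, so 0.912 = (0.91 + ρ_E + 0.94) / 2.940.
ρ_E = 0.912·2.940 − 0.91 − 0.94 = 0.831.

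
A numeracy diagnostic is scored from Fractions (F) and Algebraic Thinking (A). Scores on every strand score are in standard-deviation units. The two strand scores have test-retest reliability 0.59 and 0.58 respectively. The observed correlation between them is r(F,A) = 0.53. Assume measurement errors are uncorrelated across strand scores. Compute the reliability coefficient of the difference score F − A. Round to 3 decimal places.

0.117

Var(F−A) = 1 + 1 − 2·0.53 = 2 − 1.06 = 0.94.
With uncorrelated errors the cross-covariances are all true-score covariance, so they carry over unchanged; only the diagonal terms shrink to ρᵢσᵢ².
True-score variance = [0.59 + 0.58] − 1.06 = 1.17 − 1.06 = 0.11.
Reliability = 0.11 / 0.94 = 0.117.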